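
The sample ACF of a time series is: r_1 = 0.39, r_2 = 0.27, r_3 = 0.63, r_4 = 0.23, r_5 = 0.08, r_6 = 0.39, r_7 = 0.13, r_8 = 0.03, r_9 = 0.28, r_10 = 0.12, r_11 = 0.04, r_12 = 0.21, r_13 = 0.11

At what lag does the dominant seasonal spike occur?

The largest autocorrelation is r_3 = 0.63; the remaining lags stay at or below 0.39. The elevated value at lag 1 (0.39), dropping to 0.27 at lag 2, reflects decaying short-term dependence rather than seasonality.
The dominant spike at lag 3 indicates a seasonal period of 3.

3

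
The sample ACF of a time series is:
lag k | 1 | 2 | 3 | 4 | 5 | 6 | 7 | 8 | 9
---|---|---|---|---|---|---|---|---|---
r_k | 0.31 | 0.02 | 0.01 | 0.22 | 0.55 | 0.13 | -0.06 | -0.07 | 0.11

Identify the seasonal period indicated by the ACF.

The largest autocorrelation is r_5 = 0.55; the remaining lags stay at or below 0.31. The elevated value at lag 1 (0.31), dropping to 0.02 at lag 2, reflects decaying short-term dependence rather than seasonality.
The dominant spike at lag 5 indicates a seasonal period of 5.

5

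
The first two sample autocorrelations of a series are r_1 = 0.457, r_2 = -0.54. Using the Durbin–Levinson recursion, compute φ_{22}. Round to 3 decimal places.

φ_{22} = (r_2 − r_1²) / (1 − r_1²)
r_1² = (0.457)² = 0.208849
Numerator = -0.54 − 0.2088 = -0.7488; denominator = 1 − 0.2088 = 0.7912
φ_{22} = -0.7488 / 0.7912 = -0.947

-0.947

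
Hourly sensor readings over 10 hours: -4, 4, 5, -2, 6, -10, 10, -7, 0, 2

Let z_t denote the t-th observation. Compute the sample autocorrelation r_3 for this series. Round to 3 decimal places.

-0.178

Mean z̄ = (-4 + 4 + 5 − 2 + 6 − 10 + 10 − 7 + 0 + 2)/10 = 0.4000
Numerator Σ_{t=1}^{7}(z_t−z̄)(z_{t+3}−z̄) = -62.0800
Denominator Σ(z_t−z̄)² = 348.4000
r_3 = -62.0800 / 348.4000 = -0.178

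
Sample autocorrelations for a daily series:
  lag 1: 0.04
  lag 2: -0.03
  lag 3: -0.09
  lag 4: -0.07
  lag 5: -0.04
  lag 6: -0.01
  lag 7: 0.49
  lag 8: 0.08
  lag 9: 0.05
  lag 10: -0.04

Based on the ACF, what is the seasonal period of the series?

7

The largest autocorrelation is r_7 = 0.49; the remaining lags stay at or below 0.08.
The dominant spike at lag 7 indicates a seasonal period of 7.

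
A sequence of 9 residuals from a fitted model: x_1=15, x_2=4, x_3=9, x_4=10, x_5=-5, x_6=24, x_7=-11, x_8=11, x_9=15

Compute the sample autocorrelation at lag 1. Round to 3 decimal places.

Mean x̄ = (15 + 4 + 9 + 10 − 5 + 24 − 11 + 11 + 15)/9 = 8.0000
Numerator Σ_{t=1}^{8}(x_t−x̄)(x_{t+1}−x̄) = -604.0000
Denominator Σ(x_t−x̄)² = 914.0000
r_1 = -604.0000 / 914.0000 = -0.661

-0.661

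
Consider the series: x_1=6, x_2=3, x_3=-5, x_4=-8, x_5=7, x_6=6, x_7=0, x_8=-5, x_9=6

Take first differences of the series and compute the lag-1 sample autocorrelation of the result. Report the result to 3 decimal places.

First differences Δx: -3, -8, -3, 15, -1, -6, -5, 11
Mean of differences = 0.0000
Numerator Σ(Δx_t−Δx̄)(Δx_{t+1}−Δx̄) = -31.0000
Denominator Σ(Δx_t−Δx̄)² = 490.0000
r_1(Δx) = -31.0000 / 490.0000 = -0.063

-0.063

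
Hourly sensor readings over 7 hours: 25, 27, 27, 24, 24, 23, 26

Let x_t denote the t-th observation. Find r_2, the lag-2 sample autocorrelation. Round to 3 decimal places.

Mean x̄ = (25 + 27 + 27 + 24 + 24 + 23 + 26)/7 = 25.1429
Deviations from mean: -0.1429, 1.8571, 1.8571, -1.1429, -1.1429, -2.1429, 0.8571
Σ(x_t−x̄)(x_{t+2}−x̄) = (-0.2653) + (-2.1224) + (-2.1224) + (2.4490) + (-0.9796) = -3.0408
Denominator Σ(x_t−x̄)² = 14.8571
r_2 = -3.0408 / 14.8571 = -0.205

-0.205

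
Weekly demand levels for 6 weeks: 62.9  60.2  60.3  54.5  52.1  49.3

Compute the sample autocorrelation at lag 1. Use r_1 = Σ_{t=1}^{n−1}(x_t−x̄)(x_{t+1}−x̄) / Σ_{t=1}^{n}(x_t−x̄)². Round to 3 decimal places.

Mean x̄ = (62.9 + 60.2 + 60.3 + 54.5 + 52.1 + 49.3)/6 = 56.5500
Deviations from mean: 6.3500, 3.6500, 3.7500, -2.0500, -4.4500, -7.2500
Numerator Σ_{t=1}^{5}(x_t−x̄)(x_{t+1}−x̄) = 70.5625
Denominator Σ(x_t−x̄)² = 144.2750
r_1 = 70.5625 / 144.2750 = 0.489

0.489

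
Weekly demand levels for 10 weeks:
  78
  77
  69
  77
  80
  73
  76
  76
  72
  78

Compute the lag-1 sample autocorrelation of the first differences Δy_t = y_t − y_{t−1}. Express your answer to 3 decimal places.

First differences Δy: -1, -8, 8, 3, -7, 3, 0, -4, 6
Mean of differences = 0.0000
Numerator Σ(Δy_t−Δȳ)(Δy_{t+1}−Δȳ) = -98.0000
Denominator Σ(Δy_t−Δȳ)² = 248.0000
r_1(Δy) = -98.0000 / 248.0000 = -0.395

-0.395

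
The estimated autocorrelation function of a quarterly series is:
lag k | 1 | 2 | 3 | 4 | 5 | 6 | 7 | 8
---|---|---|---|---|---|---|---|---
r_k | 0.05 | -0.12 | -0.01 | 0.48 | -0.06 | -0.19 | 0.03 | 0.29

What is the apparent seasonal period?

4

The largest autocorrelation is r_4 = 0.48, with a weaker echo at lag 8 (0.29); the remaining lags stay at or below 0.05.
The dominant spike at lag 4 indicates a seasonal period of 4.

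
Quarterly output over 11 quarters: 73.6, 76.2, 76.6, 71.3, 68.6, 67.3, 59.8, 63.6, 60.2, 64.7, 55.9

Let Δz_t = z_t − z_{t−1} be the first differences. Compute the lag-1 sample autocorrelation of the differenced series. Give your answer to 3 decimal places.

First differences Δz: 2.6, 0.4, -5.3, -2.7, -1.3, -7.5, 3.8, -3.4, 4.5, -8.8
Mean of differences = -1.7700
Numerator Σ(Δz_t−Δz̄)(Δz_{t+1}−Δz̄) = -93.3179
Denominator Σ(Δz_t−Δz̄)² = 192.6010
r_1(Δz) = -93.3179 / 192.6010 = -0.485

-0.485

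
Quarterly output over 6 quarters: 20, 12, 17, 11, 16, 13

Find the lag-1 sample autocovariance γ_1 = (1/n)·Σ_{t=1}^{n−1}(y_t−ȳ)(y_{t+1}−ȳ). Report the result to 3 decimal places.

Mean ȳ = (20 + 12 + 17 + 11 + 16 + 13)/6 = 14.8333
Deviations: 5.1667, -2.8333, 2.1667, -3.8333, 1.1667, -1.8333
Σ_{t=1}^{5}(y_t−ȳ)(y_{t+1}−ȳ) = -35.6944
γ_1 = -35.6944 / 6 = -5.949

-5.949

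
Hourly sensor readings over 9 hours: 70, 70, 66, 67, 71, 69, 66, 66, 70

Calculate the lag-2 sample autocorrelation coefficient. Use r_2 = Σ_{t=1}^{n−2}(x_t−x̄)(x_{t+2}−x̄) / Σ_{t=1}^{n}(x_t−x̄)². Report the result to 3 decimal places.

-0.732

Mean x̄ = (70 + 70 + 66 + 67 + 71 + 69 + 66 + 66 + 70)/9 = 68.3333
Σ(x_t−x̄)(x_{t+2}−x̄) = (-3.8889) + (-2.2222) + (-6.2222) + (-0.8889) + (-6.2222) + (-1.5556) + (-3.8889) = -24.8889
Denominator Σ(x_t−x̄)² = 34.0000
r_2 = -24.8889 / 34.0000 = -0.732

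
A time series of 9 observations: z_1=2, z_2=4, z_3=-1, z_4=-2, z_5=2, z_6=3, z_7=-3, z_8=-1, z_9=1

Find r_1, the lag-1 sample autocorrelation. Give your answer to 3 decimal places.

-0.009

Mean z̄ = (2 + 4 − 1 − 2 + 2 + 3 − 3 − 1 + 1)/9 = 0.5556
Numerator Σ_{t=1}^{8}(z_t−z̄)(z_{t+1}−z̄) = -0.4198
Denominator Σ(z_t−z̄)² = 46.2222
r_1 = -0.4198 / 46.2222 = -0.009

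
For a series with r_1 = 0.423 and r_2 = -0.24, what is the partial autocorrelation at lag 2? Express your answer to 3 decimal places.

φ_{22} = (r_2 − r_1²) / (1 − r_1²)
r_1² = (0.423)² = 0.178929
Numerator = -0.24 − 0.1789 = -0.4189; denominator = 1 − 0.1789 = 0.8211
φ_{22} = -0.4189 / 0.8211 = -0.510

-0.510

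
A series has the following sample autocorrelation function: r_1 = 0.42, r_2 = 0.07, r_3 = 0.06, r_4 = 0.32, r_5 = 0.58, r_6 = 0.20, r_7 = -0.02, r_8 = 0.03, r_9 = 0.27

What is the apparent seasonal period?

5

The largest autocorrelation is r_5 = 0.58; the remaining lags stay at or below 0.42. The elevated value at lag 1 (0.42), dropping to 0.07 at lag 2, reflects decaying short-term dependence rather than seasonality.
The dominant spike at lag 5 indicates a seasonal period of 5.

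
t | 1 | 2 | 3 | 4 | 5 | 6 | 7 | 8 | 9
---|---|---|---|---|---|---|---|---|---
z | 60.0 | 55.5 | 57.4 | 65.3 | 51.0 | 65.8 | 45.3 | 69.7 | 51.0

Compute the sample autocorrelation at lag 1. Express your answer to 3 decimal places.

Mean z̄ = (60.0 + 55.5 + 57.4 + 65.3 + 51.0 + 65.8 + 45.3 + 69.7 + 51.0)/9 = 57.8889
Numerator Σ_{t=1}^{8}(z_t−z̄)(z_{t+1}−z̄) = -442.6979
Denominator Σ(z_t−z̄)² = 520.8089
r_1 = -442.6979 / 520.8089 = -0.850

-0.850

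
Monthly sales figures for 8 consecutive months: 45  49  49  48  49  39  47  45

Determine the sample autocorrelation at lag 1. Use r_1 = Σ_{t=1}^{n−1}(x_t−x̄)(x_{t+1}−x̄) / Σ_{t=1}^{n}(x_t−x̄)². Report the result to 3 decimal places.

Mean x̄ = (45 + 49 + 49 + 48 + 49 + 39 + 47 + 45)/8 = 46.3750
Σ(x_t−x̄)(x_{t+1}−x̄) = (-3.6094) + (6.8906) + (4.2656) + (4.2656) + (-19.3594) + (-4.6094) + (-0.8594) = -13.0156
Denominator Σ(x_t−x̄)² = 81.8750
r_1 = -13.0156 / 81.8750 = -0.159

-0.159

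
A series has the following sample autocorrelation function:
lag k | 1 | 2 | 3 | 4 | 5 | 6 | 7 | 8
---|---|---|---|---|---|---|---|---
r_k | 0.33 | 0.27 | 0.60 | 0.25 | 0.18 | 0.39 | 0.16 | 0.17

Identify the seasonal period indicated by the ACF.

The largest autocorrelation is r_3 = 0.60, with a weaker echo at lag 6 (0.39); the remaining lags stay at or below 0.33. The elevated value at lag 1 (0.33), dropping to 0.27 at lag 2, reflects decaying short-term dependence rather than seasonality.
The dominant spike at lag 3 indicates a seasonal period of 3.

3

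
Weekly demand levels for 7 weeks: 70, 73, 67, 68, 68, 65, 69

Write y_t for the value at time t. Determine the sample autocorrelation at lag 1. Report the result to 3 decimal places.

Mean ȳ = (70 + 73 + 67 + 68 + 68 + 65 + 69)/7 = 68.5714
Deviations from mean: 1.4286, 4.4286, -1.5714, -0.5714, -0.5714, -3.5714, 0.4286
Σ(y_t−ȳ)(y_{t+1}−ȳ) = (6.3265) + (-6.9592) + (0.8980) + (0.3265) + (2.0408) + (-1.5306) = 1.1020
Denominator Σ(y_t−ȳ)² = 37.7143
r_1 = 1.1020 / 37.7143 = 0.029

0.029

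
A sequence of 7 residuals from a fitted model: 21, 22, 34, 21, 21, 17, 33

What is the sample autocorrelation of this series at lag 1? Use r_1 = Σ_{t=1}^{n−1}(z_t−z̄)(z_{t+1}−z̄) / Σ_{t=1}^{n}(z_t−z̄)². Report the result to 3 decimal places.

Mean z̄ = (21 + 22 + 34 + 21 + 21 + 17 + 33)/7 = 24.1429
Deviations from mean: -3.1429, -2.1429, 9.8571, -3.1429, -3.1429, -7.1429, 8.8571
Numerator Σ_{t=1}^{6}(z_t−z̄)(z_{t+1}−z̄) = -76.3061
Denominator Σ(z_t−z̄)² = 260.8571
r_1 = -76.3061 / 260.8571 = -0.293

-0.293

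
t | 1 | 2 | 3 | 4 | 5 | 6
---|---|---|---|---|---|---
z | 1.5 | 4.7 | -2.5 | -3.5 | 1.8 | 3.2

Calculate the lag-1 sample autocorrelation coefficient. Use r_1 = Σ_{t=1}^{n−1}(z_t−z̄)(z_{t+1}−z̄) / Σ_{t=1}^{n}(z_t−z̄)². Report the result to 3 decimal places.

0.045

Mean z̄ = (1.5 + 4.7 − 2.5 − 3.5 + 1.8 + 3.2)/6 = 0.8667
Deviations from mean: 0.6333, 3.8333, -3.3667, -4.3667, 0.9333, 2.3333
Σ(z_t−z̄)(z_{t+1}−z̄) = (2.4278) + (-12.9056) + (14.7011) + (-4.0756) + (2.1778) = 2.3256
Denominator Σ(z_t−z̄)² = 51.8133
r_1 = 2.3256 / 51.8133 = 0.045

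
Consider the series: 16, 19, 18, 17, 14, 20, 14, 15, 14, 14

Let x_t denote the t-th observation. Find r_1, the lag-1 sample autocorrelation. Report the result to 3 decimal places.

-0.049

Mean x̄ = (16 + 19 + 18 + 17 + 14 + 20 + 14 + 15 + 14 + 14)/10 = 16.1000
Numerator Σ_{t=1}^{9}(x_t−x̄)(x_{t+1}−x̄) = -2.3100
Denominator Σ(x_t−x̄)² = 46.9000
r_1 = -2.3100 / 46.9000 = -0.049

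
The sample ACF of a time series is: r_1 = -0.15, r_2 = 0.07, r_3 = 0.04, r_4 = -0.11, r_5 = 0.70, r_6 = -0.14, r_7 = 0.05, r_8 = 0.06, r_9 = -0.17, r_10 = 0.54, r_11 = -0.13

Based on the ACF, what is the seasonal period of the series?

The largest autocorrelation is r_5 = 0.70, with a weaker echo at lag 10 (0.54); the remaining lags stay at or below 0.07.
The dominant spike at lag 5 indicates a seasonal period of 5.

5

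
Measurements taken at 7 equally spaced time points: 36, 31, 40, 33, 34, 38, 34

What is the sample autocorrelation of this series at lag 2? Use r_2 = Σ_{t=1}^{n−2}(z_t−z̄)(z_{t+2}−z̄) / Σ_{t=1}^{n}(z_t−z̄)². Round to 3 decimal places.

Mean z̄ = (36 + 31 + 40 + 33 + 34 + 38 + 34)/7 = 35.1429
Deviations from mean: 0.8571, -4.1429, 4.8571, -2.1429, -1.1429, 2.8571, -1.1429
Σ(z_t−z̄)(z_{t+2}−z̄) = (4.1633) + (8.8776) + (-5.5510) + (-6.1224) + (1.3061) = 2.6735
Denominator Σ(z_t−z̄)² = 56.8571
r_2 = 2.6735 / 56.8571 = 0.047

0.047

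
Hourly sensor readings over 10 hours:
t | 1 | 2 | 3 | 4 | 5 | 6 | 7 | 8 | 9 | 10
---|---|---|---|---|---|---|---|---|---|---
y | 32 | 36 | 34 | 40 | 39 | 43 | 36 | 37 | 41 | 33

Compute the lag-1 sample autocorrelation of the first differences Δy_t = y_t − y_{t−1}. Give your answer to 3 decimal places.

-0.461

First differences Δy: 4, -2, 6, -1, 4, -7, 1, 4, -8
Mean of differences = 0.1111
Numerator Σ(Δy_t−Δȳ)(Δy_{t+1}−Δȳ) = -93.5679
Denominator Σ(Δy_t−Δȳ)² = 202.8889
r_1(Δy) = -93.5679 / 202.8889 = -0.461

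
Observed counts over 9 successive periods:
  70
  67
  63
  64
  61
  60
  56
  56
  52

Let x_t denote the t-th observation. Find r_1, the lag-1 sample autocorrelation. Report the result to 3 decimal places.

0.561

Mean x̄ = (70 + 67 + 63 + 64 + 61 + 60 + 56 + 56 + 52)/9 = 61.0000
Numerator Σ_{t=1}^{8}(x_t−x̄)(x_{t+1}−x̄) = 147.0000
Denominator Σ(x_t−x̄)² = 262.0000
r_1 = 147.0000 / 262.0000 = 0.561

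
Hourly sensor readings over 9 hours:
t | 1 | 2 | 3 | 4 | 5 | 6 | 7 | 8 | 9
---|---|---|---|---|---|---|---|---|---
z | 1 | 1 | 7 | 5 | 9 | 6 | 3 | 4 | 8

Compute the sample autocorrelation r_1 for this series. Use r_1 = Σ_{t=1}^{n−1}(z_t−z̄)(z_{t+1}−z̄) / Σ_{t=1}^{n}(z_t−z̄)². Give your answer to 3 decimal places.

0.134

Mean z̄ = (1 + 1 + 7 + 5 + 9 + 6 + 3 + 4 + 8)/9 = 4.8889
Numerator Σ_{t=1}^{8}(z_t−z̄)(z_{t+1}−z̄) = 8.9877
Denominator Σ(z_t−z̄)² = 66.8889
r_1 = 8.9877 / 66.8889 = 0.134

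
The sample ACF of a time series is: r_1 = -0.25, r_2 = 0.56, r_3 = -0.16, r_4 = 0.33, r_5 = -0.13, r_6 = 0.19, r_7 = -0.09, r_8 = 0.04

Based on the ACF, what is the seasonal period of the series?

2

The largest autocorrelation is r_2 = 0.56, with weaker echoes at lags 4 (0.33) and 6 (0.19); the remaining lags stay at or below 0.04.
The dominant spike at lag 2 indicates a seasonal period of 2.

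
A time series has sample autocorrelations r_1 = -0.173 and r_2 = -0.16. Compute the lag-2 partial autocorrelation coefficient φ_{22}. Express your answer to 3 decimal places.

φ_{22} = (r_2 − r_1²) / (1 − r_1²)
r_1² = (-0.173)² = 0.029929
Numerator = -0.16 − 0.0299 = -0.1899; denominator = 1 − 0.0299 = 0.9701
φ_{22} = -0.1899 / 0.9701 = -0.196

-0.196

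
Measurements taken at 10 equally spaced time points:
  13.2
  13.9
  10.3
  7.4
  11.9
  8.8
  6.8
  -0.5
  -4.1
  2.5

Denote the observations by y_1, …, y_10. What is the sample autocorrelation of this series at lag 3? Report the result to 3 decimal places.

-0.043

Mean ȳ = (13.2 + 13.9 + 10.3 + 7.4 + 11.9 + 8.8 + 6.8 − 0.5 − 4.1 + 2.5)/10 = 7.0200
Σ(y_t−ȳ)(y_{t+3}−ȳ) = (2.3484) + (33.5744) + (5.8384) + (-0.0836) + (-36.6976) + (-19.7936) + (0.9944) = -13.8192
Denominator Σ(y_t−ȳ)² = 324.0960
r_3 = -13.8192 / 324.0960 = -0.043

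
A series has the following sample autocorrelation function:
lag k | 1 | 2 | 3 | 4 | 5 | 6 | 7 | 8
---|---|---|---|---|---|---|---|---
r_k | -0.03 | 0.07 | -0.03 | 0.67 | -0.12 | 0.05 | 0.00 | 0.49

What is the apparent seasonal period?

The largest autocorrelation is r_4 = 0.67, with a weaker echo at lag 8 (0.49); the remaining lags stay at or below 0.07.
The dominant spike at lag 4 indicates a seasonal period of 4.

4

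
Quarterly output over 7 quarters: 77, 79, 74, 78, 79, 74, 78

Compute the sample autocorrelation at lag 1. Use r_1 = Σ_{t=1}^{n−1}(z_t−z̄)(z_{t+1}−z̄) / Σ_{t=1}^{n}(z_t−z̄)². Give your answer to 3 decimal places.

Mean z̄ = (77 + 79 + 74 + 78 + 79 + 74 + 78)/7 = 77.0000
Deviations from mean: 0.0000, 2.0000, -3.0000, 1.0000, 2.0000, -3.0000, 1.0000
Numerator Σ_{t=1}^{6}(z_t−z̄)(z_{t+1}−z̄) = -16.0000
Denominator Σ(z_t−z̄)² = 28.0000
r_1 = -16.0000 / 28.0000 = -0.571

-0.571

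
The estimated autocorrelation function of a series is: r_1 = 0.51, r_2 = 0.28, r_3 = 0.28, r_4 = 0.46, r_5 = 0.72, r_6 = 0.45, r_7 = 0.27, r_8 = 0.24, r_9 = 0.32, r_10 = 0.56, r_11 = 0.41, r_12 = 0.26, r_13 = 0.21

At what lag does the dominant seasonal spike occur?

The largest autocorrelation is r_5 = 0.72, with a weaker echo at lag 10 (0.56); the remaining lags stay at or below 0.51. The elevated value at lag 1 (0.51), dropping to 0.28 at lag 2, reflects decaying short-term dependence rather than seasonality.
The dominant spike at lag 5 indicates a seasonal period of 5.

5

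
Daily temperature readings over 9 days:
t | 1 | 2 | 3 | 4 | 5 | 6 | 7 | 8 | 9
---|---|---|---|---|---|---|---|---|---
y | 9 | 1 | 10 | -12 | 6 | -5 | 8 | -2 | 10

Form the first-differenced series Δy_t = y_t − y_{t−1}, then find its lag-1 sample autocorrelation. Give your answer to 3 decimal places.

-0.845

First differences Δy: -8, 9, -22, 18, -11, 13, -10, 12
Mean of differences = 0.1250
Numerator Σ(Δy_t−Δȳ)(Δy_{t+1}−Δȳ) = -1256.6406
Denominator Σ(Δy_t−Δȳ)² = 1486.8750
r_1(Δy) = -1256.6406 / 1486.8750 = -0.845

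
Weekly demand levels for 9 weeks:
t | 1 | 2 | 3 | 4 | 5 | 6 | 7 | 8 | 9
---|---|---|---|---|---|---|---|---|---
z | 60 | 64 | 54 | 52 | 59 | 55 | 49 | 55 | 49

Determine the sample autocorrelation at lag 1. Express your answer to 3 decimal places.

0.129

Mean z̄ = (60 + 64 + 54 + 52 + 59 + 55 + 49 + 55 + 49)/9 = 55.2222
Numerator Σ_{t=1}^{8}(z_t−z̄)(z_{t+1}−z̄) = 26.2840
Denominator Σ(z_t−z̄)² = 203.5556
r_1 = 26.2840 / 203.5556 = 0.129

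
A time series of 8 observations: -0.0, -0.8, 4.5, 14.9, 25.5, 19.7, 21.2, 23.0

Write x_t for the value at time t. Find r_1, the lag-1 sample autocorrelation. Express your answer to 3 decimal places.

0.650

Mean x̄ = (-0.0 − 0.8 + 4.5 + 14.9 + 25.5 + 19.7 + 21.2 + 23.0)/8 = 13.5000
Σ(x_t−x̄)(x_{t+1}−x̄) = (193.0500) + (128.7000) + (-12.6000) + (16.8000) + (74.4000) + (47.7400) + (73.1500) = 521.2400
Denominator Σ(x_t−x̄)² = 801.6800
r_1 = 521.2400 / 801.6800 = 0.650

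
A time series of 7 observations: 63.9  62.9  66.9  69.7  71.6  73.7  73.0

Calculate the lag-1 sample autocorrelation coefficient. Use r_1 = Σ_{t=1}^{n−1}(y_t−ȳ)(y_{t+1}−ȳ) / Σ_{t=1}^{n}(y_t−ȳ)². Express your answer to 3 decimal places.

0.667

Mean ȳ = (63.9 + 62.9 + 66.9 + 69.7 + 71.6 + 73.7 + 73.0)/7 = 68.8143
Numerator Σ_{t=1}^{6}(y_t−ȳ)(y_{t+1}−ȳ) = 75.2184
Denominator Σ(y_t−ȳ)² = 112.7286
r_1 = 75.2184 / 112.7286 = 0.667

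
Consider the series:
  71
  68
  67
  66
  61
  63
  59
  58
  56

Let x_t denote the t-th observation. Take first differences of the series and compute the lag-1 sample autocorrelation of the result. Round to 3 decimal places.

-0.769

First differences Δx: -3, -1, -1, -5, 2, -4, -1, -2
Mean of differences = -1.8750
Numerator Σ(Δx_t−Δx̄)(Δx_{t+1}−Δx̄) = -25.2656
Denominator Σ(Δx_t−Δx̄)² = 32.8750
r_1(Δx) = -25.2656 / 32.8750 = -0.769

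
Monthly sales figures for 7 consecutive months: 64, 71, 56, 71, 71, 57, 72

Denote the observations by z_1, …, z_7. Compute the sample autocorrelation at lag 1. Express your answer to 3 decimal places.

-0.622

Mean z̄ = (64 + 71 + 56 + 71 + 71 + 57 + 72)/7 = 66.0000
Deviations from mean: -2.0000, 5.0000, -10.0000, 5.0000, 5.0000, -9.0000, 6.0000
Numerator Σ_{t=1}^{6}(z_t−z̄)(z_{t+1}−z̄) = -184.0000
Denominator Σ(z_t−z̄)² = 296.0000
r_1 = -184.0000 / 296.0000 = -0.622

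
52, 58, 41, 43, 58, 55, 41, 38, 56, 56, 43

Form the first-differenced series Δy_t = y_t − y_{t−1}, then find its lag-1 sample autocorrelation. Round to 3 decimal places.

-0.099

First differences Δy: 6, -17, 2, 15, -3, -14, -3, 18, 0, -13
Mean of differences = -0.9000
Numerator Σ(Δy_t−Δȳ)(Δy_{t+1}−Δȳ) = -123.6100
Denominator Σ(Δy_t−Δȳ)² = 1252.9000
r_1(Δy) = -123.6100 / 1252.9000 = -0.099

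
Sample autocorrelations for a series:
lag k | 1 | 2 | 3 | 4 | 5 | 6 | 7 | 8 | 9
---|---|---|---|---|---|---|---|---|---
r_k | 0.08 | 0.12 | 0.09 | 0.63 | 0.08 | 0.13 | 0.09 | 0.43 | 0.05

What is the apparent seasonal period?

4

The largest autocorrelation is r_4 = 0.63, with a weaker echo at lag 8 (0.43); the remaining lags stay at or below 0.13.
The dominant spike at lag 4 indicates a seasonal period of 4.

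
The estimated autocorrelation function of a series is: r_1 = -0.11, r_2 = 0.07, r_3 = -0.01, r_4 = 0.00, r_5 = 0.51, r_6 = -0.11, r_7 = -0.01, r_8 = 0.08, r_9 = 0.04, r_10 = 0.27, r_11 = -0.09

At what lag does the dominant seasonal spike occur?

5

The largest autocorrelation is r_5 = 0.51, with a weaker echo at lag 10 (0.27); the remaining lags stay at or below 0.08.
The dominant spike at lag 5 indicates a seasonal period of 5.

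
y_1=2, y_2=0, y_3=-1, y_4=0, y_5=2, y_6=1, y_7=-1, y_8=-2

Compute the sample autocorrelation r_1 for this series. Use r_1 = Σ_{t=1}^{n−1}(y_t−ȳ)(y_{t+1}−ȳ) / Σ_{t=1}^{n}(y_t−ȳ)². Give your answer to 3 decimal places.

Mean ȳ = (2 + 0 − 1 + 0 + 2 + 1 − 1 − 2)/8 = 0.1250
Deviations from mean: 1.8750, -0.1250, -1.1250, -0.1250, 1.8750, 0.8750, -1.1250, -2.1250
Σ(y_t−ȳ)(y_{t+1}−ȳ) = (-0.2344) + (0.1406) + (0.1406) + (-0.2344) + (1.6406) + (-0.9844) + (2.3906) = 2.8594
Denominator Σ(y_t−ȳ)² = 14.8750
r_1 = 2.8594 / 14.8750 = 0.192

0.192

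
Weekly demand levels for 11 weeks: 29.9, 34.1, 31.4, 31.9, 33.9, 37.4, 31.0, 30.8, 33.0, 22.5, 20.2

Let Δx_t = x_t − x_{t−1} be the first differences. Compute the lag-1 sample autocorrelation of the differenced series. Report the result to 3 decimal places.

First differences Δx: 4.2, -2.7, 0.5, 2.0, 3.5, -6.4, -0.2, 2.2, -10.5, -2.3
Mean of differences = -0.9700
Numerator Σ(Δx_t−Δx̄)(Δx_{t+1}−Δx̄) = -37.3929
Denominator Σ(Δx_t−Δx̄)² = 193.4010
r_1(Δx) = -37.3929 / 193.4010 = -0.193

-0.193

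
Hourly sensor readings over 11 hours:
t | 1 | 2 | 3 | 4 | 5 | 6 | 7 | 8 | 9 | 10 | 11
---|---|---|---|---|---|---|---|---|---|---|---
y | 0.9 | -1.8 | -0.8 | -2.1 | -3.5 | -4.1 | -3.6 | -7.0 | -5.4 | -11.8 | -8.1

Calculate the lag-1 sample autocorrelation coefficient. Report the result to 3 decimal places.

Mean ȳ = (0.9 − 1.8 − 0.8 − 2.1 − 3.5 − 4.1 − 3.6 − 7.0 − 5.4 − 11.8 − 8.1)/11 = -4.3000
Numerator Σ_{t=1}^{10}(y_t−ȳ)(y_{t+1}−ȳ) = 69.3400
Denominator Σ(y_t−ȳ)² = 130.7400
r_1 = 69.3400 / 130.7400 = 0.530

0.530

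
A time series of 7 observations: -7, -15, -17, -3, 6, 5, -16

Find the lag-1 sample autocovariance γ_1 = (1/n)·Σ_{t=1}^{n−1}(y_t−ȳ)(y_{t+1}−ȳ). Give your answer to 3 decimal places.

Mean ȳ = (-7 − 15 − 17 − 3 + 6 + 5 − 16)/7 = -6.7143
Deviations: -0.2857, -8.2857, -10.2857, 3.7143, 12.7143, 11.7143, -9.2857
Σ_{t=1}^{6}(y_t−ȳ)(y_{t+1}−ȳ) = 136.7755
γ_1 = 136.7755 / 7 = 19.539

19.539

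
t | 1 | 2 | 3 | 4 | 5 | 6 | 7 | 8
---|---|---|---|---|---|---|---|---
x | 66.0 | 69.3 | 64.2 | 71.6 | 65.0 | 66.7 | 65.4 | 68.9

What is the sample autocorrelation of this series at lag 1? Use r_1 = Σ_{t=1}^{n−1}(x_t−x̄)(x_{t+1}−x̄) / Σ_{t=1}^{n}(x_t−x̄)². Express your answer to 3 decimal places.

Mean x̄ = (66.0 + 69.3 + 64.2 + 71.6 + 65.0 + 66.7 + 65.4 + 68.9)/8 = 67.1375
Deviations from mean: -1.1375, 2.1625, -2.9375, 4.4625, -2.1375, -0.4375, -1.7375, 1.7625
Σ(x_t−x̄)(x_{t+1}−x̄) = (-2.4598) + (-6.3523) + (-13.1086) + (-9.5386) + (0.9352) + (0.7602) + (-3.0623) = -32.8264
Denominator Σ(x_t−x̄)² = 45.3988
r_1 = -32.8264 / 45.3988 = -0.723

-0.723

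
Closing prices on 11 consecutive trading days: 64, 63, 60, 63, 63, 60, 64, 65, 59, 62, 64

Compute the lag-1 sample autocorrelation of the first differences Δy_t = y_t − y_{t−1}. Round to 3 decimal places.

First differences Δy: -1, -3, 3, 0, -3, 4, 1, -6, 3, 2
Mean of differences = 0.0000
Numerator Σ(Δy_t−Δȳ)(Δy_{t+1}−Δȳ) = -32.0000
Denominator Σ(Δy_t−Δȳ)² = 94.0000
r_1(Δy) = -32.0000 / 94.0000 = -0.340

-0.340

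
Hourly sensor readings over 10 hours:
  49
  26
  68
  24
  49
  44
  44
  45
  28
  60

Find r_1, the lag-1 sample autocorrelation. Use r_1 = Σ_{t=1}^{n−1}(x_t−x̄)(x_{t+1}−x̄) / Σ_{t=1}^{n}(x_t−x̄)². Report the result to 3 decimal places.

Mean x̄ = (49 + 26 + 68 + 24 + 49 + 44 + 44 + 45 + 28 + 60)/10 = 43.7000
Numerator Σ_{t=1}^{9}(x_t−x̄)(x_{t+1}−x̄) = -1381.2900
Denominator Σ(x_t−x̄)² = 1862.1000
r_1 = -1381.2900 / 1862.1000 = -0.742

-0.742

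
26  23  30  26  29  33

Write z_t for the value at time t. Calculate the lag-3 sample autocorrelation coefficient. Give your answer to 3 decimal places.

Mean z̄ = (26 + 23 + 30 + 26 + 29 + 33)/6 = 27.8333
Deviations from mean: -1.8333, -4.8333, 2.1667, -1.8333, 1.1667, 5.1667
Σ(z_t−z̄)(z_{t+3}−z̄) = (3.3611) + (-5.6389) + (11.1944) = 8.9167
Denominator Σ(z_t−z̄)² = 62.8333
r_3 = 8.9167 / 62.8333 = 0.142

0.142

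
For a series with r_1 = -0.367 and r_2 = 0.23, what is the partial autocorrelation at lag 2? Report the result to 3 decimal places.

0.110

φ_{22} = (r_2 − r_1²) / (1 − r_1²)
r_1² = (-0.367)² = 0.134689
Numerator = 0.23 − 0.1347 = 0.0953; denominator = 1 − 0.1347 = 0.8653
φ_{22} = 0.0953 / 0.8653 = 0.110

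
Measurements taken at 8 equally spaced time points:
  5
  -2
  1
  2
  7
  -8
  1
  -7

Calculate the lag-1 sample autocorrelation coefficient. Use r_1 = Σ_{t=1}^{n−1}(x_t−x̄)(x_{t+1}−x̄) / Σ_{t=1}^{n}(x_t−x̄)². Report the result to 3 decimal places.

-0.340

Mean x̄ = (5 − 2 + 1 + 2 + 7 − 8 + 1 − 7)/8 = -0.1250
Deviations from mean: 5.1250, -1.8750, 1.1250, 2.1250, 7.1250, -7.8750, 1.1250, -6.8750
Σ(x_t−x̄)(x_{t+1}−x̄) = (-9.6094) + (-2.1094) + (2.3906) + (15.1406) + (-56.1094) + (-8.8594) + (-7.7344) = -66.8906
Denominator Σ(x_t−x̄)² = 196.8750
r_1 = -66.8906 / 196.8750 = -0.340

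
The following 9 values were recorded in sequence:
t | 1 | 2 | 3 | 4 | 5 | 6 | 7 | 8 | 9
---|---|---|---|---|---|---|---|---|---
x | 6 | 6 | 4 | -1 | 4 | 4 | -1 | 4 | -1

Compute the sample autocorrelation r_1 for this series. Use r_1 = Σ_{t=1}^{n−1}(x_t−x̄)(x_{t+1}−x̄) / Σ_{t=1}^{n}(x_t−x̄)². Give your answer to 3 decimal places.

-0.105

Mean x̄ = (6 + 6 + 4 − 1 + 4 + 4 − 1 + 4 − 1)/9 = 2.7778
Numerator Σ_{t=1}^{8}(x_t−x̄)(x_{t+1}−x̄) = -7.2716
Denominator Σ(x_t−x̄)² = 69.5556
r_1 = -7.2716 / 69.5556 = -0.105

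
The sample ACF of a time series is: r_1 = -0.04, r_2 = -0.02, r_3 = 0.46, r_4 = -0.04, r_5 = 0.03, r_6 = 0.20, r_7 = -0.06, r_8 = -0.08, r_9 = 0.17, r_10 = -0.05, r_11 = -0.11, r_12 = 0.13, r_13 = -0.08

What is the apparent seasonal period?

3

The largest autocorrelation is r_3 = 0.46, with weaker echoes at lags 6 (0.20) and 9 (0.17); the remaining lags stay at or below 0.13.
The dominant spike at lag 3 indicates a seasonal period of 3.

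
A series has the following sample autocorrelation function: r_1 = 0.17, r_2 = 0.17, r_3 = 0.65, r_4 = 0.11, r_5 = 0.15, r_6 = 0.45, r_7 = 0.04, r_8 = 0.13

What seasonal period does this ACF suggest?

3

The largest autocorrelation is r_3 = 0.65, with a weaker echo at lag 6 (0.45); the remaining lags stay at or below 0.17.
The dominant spike at lag 3 indicates a seasonal period of 3.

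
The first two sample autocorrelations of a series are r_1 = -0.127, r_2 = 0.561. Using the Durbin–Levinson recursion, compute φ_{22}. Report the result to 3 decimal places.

0.554

φ_{22} = (r_2 − r_1²) / (1 − r_1²)
r_1² = (-0.127)² = 0.016129
Numerator = 0.561 − 0.0161 = 0.5449; denominator = 1 − 0.0161 = 0.9839
φ_{22} = 0.5449 / 0.9839 = 0.554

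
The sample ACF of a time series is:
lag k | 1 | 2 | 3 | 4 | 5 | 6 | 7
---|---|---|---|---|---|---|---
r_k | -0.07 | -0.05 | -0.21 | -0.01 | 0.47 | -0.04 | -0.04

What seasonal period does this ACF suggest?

The largest autocorrelation is r_5 = 0.47; the remaining lags stay at or below -0.01.
The dominant spike at lag 5 indicates a seasonal period of 5.

5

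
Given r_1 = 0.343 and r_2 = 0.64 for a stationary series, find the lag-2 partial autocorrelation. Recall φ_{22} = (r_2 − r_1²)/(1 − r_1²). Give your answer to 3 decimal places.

0.592

φ_{22} = (r_2 − r_1²) / (1 − r_1²)
r_1² = (0.343)² = 0.117649
Numerator = 0.64 − 0.1176 = 0.5224; denominator = 1 − 0.1176 = 0.8824
φ_{22} = 0.5224 / 0.8824 = 0.592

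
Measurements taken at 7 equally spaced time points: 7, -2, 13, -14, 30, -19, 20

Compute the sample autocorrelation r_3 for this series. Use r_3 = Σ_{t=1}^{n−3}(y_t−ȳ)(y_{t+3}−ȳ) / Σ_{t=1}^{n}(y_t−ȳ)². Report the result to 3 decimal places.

Mean ȳ = (7 − 2 + 13 − 14 + 30 − 19 + 20)/7 = 5.0000
Σ(y_t−ȳ)(y_{t+3}−ȳ) = (-38.0000) + (-175.0000) + (-192.0000) + (-285.0000) = -690.0000
Denominator Σ(y_t−ȳ)² = 1904.0000
r_3 = -690.0000 / 1904.0000 = -0.362

-0.362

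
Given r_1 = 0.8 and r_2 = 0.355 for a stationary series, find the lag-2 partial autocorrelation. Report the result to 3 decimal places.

φ_{22} = (r_2 − r_1²) / (1 − r_1²)
r_1² = (0.8)² = 0.64
Numerator = 0.355 − 0.6400 = -0.2850; denominator = 1 − 0.6400 = 0.3600
φ_{22} = -0.2850 / 0.3600 = -0.792

-0.792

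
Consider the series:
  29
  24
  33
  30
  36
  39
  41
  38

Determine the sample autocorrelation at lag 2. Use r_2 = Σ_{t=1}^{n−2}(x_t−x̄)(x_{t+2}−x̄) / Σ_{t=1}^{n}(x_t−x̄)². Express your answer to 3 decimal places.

Mean x̄ = (29 + 24 + 33 + 30 + 36 + 39 + 41 + 38)/8 = 33.7500
Deviations from mean: -4.7500, -9.7500, -0.7500, -3.7500, 2.2500, 5.2500, 7.2500, 4.2500
Numerator Σ_{t=1}^{6}(x_t−x̄)(x_{t+2}−x̄) = 57.3750
Denominator Σ(x_t−x̄)² = 235.5000
r_2 = 57.3750 / 235.5000 = 0.244

0.244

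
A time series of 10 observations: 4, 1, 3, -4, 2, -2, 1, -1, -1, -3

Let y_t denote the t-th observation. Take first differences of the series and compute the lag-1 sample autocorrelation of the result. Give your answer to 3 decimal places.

-0.846

First differences Δy: -3, 2, -7, 6, -4, 3, -2, 0, -2
Mean of differences = -0.7778
Numerator Σ(Δy_t−Δȳ)(Δy_{t+1}−Δȳ) = -106.1605
Denominator Σ(Δy_t−Δȳ)² = 125.5556
r_1(Δy) = -106.1605 / 125.5556 = -0.846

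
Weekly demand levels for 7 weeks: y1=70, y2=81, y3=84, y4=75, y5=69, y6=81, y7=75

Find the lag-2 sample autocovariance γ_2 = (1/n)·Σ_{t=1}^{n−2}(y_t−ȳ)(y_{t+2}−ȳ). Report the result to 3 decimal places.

-15.338

Mean ȳ = (70 + 81 + 84 + 75 + 69 + 81 + 75)/7 = 76.4286
Deviations: -6.4286, 4.5714, 7.5714, -1.4286, -7.4286, 4.5714, -1.4286
Σ_{t=1}^{5}(y_t−ȳ)(y_{t+2}−ȳ) = -107.3673
γ_2 = -107.3673 / 7 = -15.338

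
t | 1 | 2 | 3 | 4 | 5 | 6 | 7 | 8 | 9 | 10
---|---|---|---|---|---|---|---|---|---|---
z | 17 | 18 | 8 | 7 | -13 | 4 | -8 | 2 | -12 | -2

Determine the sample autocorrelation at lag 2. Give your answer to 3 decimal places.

0.352

Mean z̄ = (17 + 18 + 8 + 7 − 13 + 4 − 8 + 2 − 12 − 2)/10 = 2.1000
Numerator Σ_{t=1}^{8}(z_t−z̄)(z_{t+2}−z̄) = 381.1800
Denominator Σ(z_t−z̄)² = 1082.9000
r_2 = 381.1800 / 1082.9000 = 0.352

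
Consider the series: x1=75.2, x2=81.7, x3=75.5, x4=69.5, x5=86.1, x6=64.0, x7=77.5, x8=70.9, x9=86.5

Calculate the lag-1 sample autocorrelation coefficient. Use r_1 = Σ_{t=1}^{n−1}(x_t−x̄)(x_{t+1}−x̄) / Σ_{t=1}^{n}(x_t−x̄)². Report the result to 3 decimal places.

-0.584

Mean x̄ = (75.2 + 81.7 + 75.5 + 69.5 + 86.1 + 64.0 + 77.5 + 70.9 + 86.5)/9 = 76.3222
Numerator Σ_{t=1}^{8}(x_t−x̄)(x_{t+1}−x̄) = -268.1227
Denominator Σ(x_t−x̄)² = 459.2156
r_1 = -268.1227 / 459.2156 = -0.584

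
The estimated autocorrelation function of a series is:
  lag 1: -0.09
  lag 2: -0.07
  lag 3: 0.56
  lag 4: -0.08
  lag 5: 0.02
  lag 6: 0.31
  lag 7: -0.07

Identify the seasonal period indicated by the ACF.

The largest autocorrelation is r_3 = 0.56, with a weaker echo at lag 6 (0.31); the remaining lags stay at or below 0.02.
The dominant spike at lag 3 indicates a seasonal period of 3.

3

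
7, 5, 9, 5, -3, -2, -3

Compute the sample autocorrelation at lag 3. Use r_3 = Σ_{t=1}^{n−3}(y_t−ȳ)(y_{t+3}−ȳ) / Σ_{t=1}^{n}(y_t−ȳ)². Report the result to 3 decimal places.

Mean ȳ = (7 + 5 + 9 + 5 − 3 − 2 − 3)/7 = 2.5714
Deviations from mean: 4.4286, 2.4286, 6.4286, 2.4286, -5.5714, -4.5714, -5.5714
Numerator Σ_{t=1}^{4}(y_t−ȳ)(y_{t+3}−ȳ) = -45.6939
Denominator Σ(y_t−ȳ)² = 155.7143
r_3 = -45.6939 / 155.7143 = -0.293

-0.293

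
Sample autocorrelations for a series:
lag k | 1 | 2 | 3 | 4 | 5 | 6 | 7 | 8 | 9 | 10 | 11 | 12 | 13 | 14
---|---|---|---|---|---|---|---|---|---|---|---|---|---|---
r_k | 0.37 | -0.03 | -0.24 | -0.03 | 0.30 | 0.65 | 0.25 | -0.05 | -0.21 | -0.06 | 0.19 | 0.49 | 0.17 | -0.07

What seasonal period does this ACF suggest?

6

The largest autocorrelation is r_6 = 0.65, with a weaker echo at lag 12 (0.49); the remaining lags stay at or below 0.37.
The dominant spike at lag 6 indicates a seasonal period of 6.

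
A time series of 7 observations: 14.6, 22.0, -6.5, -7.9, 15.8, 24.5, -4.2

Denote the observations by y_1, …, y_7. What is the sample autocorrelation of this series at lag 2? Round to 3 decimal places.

Mean ȳ = (14.6 + 22.0 − 6.5 − 7.9 + 15.8 + 24.5 − 4.2)/7 = 8.3286
Numerator Σ_{t=1}^{5}(y_t−ȳ)(y_{t+2}−ȳ) = -781.7002
Denominator Σ(y_t−ȳ)² = 1183.7943
r_2 = -781.7002 / 1183.7943 = -0.660

-0.660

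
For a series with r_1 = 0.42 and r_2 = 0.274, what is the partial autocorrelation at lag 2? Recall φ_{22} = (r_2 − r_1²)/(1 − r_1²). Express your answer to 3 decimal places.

0.119

φ_{22} = (r_2 − r_1²) / (1 − r_1²)
r_1² = (0.42)² = 0.1764
Numerator = 0.274 − 0.1764 = 0.0976; denominator = 1 − 0.1764 = 0.8236
φ_{22} = 0.0976 / 0.8236 = 0.119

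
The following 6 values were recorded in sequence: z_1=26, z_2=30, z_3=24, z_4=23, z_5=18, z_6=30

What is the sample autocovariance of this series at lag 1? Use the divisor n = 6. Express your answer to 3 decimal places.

Mean z̄ = (26 + 30 + 24 + 23 + 18 + 30)/6 = 25.1667
Deviations: 0.8333, 4.8333, -1.1667, -2.1667, -7.1667, 4.8333
Σ_{t=1}^{5}(z_t−z̄)(z_{t+1}−z̄) = -18.1944
γ_1 = -18.1944 / 6 = -3.032

-3.032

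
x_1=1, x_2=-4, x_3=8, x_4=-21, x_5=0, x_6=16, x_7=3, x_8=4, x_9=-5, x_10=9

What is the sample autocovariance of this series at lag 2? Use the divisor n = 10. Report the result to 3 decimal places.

-17.242

Mean x̄ = (1 − 4 + 8 − 21 + 0 + 16 + 3 + 4 − 5 + 9)/10 = 1.1000
Σ_{t=1}^{8}(x_t−x̄)(x_{t+2}−x̄) = -172.4200
γ_2 = -172.4200 / 10 = -17.242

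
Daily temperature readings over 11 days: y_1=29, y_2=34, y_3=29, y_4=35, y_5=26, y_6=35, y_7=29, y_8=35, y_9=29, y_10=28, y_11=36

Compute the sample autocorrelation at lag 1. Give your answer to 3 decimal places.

-0.716

Mean ȳ = (29 + 34 + 29 + 35 + 26 + 35 + 29 + 35 + 29 + 28 + 36)/11 = 31.3636
Numerator Σ_{t=1}^{10}(y_t−ȳ)(y_{t+1}−ȳ) = -93.4959
Denominator Σ(y_t−ȳ)² = 130.5455
r_1 = -93.4959 / 130.5455 = -0.716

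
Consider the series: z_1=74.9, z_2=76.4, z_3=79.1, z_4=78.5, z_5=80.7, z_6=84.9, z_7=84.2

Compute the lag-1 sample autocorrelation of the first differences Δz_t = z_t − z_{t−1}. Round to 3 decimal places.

First differences Δz: 1.5, 2.7, -0.6, 2.2, 4.2, -0.7
Mean of differences = 1.5500
Numerator Σ(Δz_t−Δz̄)(Δz_{t+1}−Δz̄) = -8.1675
Denominator Σ(Δz_t−Δz̄)² = 18.4550
r_1(Δz) = -8.1675 / 18.4550 = -0.443

-0.443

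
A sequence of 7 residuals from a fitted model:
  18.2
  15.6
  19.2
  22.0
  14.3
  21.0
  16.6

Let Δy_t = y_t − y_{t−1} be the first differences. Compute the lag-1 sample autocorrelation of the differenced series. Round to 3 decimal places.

-0.667

First differences Δy: -2.6, 3.6, 2.8, -7.7, 6.7, -4.4
Mean of differences = -0.2667
Numerator Σ(Δy_t−Δȳ)(Δy_{t+1}−Δȳ) = -100.5411
Denominator Σ(Δy_t−Δȳ)² = 150.6733
r_1(Δy) = -100.5411 / 150.6733 = -0.667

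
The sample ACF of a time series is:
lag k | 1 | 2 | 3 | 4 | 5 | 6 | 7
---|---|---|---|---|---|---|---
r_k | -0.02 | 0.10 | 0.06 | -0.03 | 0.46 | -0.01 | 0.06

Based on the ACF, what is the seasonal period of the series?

The largest autocorrelation is r_5 = 0.46; the remaining lags stay at or below 0.10.
The dominant spike at lag 5 indicates a seasonal period of 5.

5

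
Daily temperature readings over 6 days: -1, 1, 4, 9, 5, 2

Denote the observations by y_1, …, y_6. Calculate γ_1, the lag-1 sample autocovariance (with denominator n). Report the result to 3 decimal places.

Mean ȳ = (-1 + 1 + 4 + 9 + 5 + 2)/6 = 3.3333
Σ_{t=1}^{5}(y_t−ȳ)(y_{t+1}−ȳ) = 19.5556
γ_1 = 19.5556 / 6 = 3.259

3.259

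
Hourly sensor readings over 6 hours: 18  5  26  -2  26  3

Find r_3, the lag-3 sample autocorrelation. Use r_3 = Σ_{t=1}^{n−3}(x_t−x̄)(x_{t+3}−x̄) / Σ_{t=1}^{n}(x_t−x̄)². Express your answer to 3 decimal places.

-0.412

Mean x̄ = (18 + 5 + 26 − 2 + 26 + 3)/6 = 12.6667
Numerator Σ_{t=1}^{3}(x_t−x̄)(x_{t+3}−x̄) = -309.3333
Denominator Σ(x_t−x̄)² = 751.3333
r_3 = -309.3333 / 751.3333 = -0.412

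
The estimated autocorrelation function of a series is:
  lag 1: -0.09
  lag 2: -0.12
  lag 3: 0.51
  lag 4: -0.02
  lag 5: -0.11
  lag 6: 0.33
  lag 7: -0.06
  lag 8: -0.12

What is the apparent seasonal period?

3

The largest autocorrelation is r_3 = 0.51, with a weaker echo at lag 6 (0.33); the remaining lags stay at or below -0.02.
The dominant spike at lag 3 indicates a seasonal period of 3.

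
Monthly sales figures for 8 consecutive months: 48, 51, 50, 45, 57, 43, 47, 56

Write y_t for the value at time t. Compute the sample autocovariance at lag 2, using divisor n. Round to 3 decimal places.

Mean ȳ = (48 + 51 + 50 + 45 + 57 + 43 + 47 + 56)/8 = 49.6250
Σ_{t=1}^{6}(y_t−ȳ)(y_{t+2}−ȳ) = -35.1563
γ_2 = -35.1563 / 8 = -4.395

-4.395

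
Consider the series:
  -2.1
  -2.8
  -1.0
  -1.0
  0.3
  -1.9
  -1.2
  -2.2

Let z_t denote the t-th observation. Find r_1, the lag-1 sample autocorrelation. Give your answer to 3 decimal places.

Mean z̄ = (-2.1 − 2.8 − 1.0 − 1.0 + 0.3 − 1.9 − 1.2 − 2.2)/8 = -1.4875
Numerator Σ_{t=1}^{7}(z_t−z̄)(z_{t+1}−z̄) = 0.2123
Denominator Σ(z_t−z̄)² = 6.5288
r_1 = 0.2123 / 6.5288 = 0.033

0.033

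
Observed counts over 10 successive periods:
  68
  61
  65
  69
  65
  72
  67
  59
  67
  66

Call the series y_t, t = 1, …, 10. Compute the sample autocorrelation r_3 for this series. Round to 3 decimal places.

0.172

Mean ȳ = (68 + 61 + 65 + 69 + 65 + 72 + 67 + 59 + 67 + 66)/10 = 65.9000
Numerator Σ_{t=1}^{7}(y_t−ȳ)(y_{t+3}−ȳ) = 21.8700
Denominator Σ(y_t−ȳ)² = 126.9000
r_3 = 21.8700 / 126.9000 = 0.172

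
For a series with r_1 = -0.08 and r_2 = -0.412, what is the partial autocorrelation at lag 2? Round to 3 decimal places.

-0.421

φ_{22} = (r_2 − r_1²) / (1 − r_1²)
r_1² = (-0.08)² = 0.0064
Numerator = -0.412 − 0.0064 = -0.4184; denominator = 1 − 0.0064 = 0.9936
φ_{22} = -0.4184 / 0.9936 = -0.421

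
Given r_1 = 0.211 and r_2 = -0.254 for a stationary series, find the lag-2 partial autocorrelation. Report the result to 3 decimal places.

-0.312

φ_{22} = (r_2 − r_1²) / (1 − r_1²)
r_1² = (0.211)² = 0.044521
Numerator = -0.254 − 0.0445 = -0.2985; denominator = 1 − 0.0445 = 0.9555
φ_{22} = -0.2985 / 0.9555 = -0.312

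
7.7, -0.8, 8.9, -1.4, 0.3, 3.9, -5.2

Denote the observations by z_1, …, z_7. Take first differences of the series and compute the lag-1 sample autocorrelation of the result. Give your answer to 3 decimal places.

First differences Δz: -8.5, 9.7, -10.3, 1.7, 3.6, -9.1
Mean of differences = -2.1500
Numerator Σ(Δz_t−Δz̄)(Δz_{t+1}−Δz̄) = -221.0275
Denominator Σ(Δz_t−Δz̄)² = 343.3550
r_1(Δz) = -221.0275 / 343.3550 = -0.644

-0.644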